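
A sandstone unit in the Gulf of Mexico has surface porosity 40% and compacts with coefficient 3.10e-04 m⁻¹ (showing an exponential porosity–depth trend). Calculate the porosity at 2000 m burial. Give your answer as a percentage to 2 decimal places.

Working in km (1 km = 1000 m; β in km⁻¹ = β in m⁻¹ × 1000):
n = n₀·exp(−β·d) = 0.4 × exp(−0.31 × 2) = 0.4 × exp(−0.62)
  = 0.4 × 0.5379 = 0.2152

21.52%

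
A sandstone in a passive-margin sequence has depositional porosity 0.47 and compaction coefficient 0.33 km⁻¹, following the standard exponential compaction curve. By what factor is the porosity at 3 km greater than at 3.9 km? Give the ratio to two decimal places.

1.35

phi(d₁)/phi(d₂) = e^(−β·d₁)/e^(−β·d₂) = e^{β(d₂−d₁)}
= exp(0.33 × 0.9) = exp(0.297) = 1.3458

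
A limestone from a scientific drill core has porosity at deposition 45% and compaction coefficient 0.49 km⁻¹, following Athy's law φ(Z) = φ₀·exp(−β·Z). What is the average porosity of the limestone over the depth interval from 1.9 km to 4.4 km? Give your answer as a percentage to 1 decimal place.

⟨φ⟩ = (1/(Z₂−Z₁)) ∫ φ₀ e^(−βZ) dZ = φ₀·(e^(−β·Z₁) − e^(−β·Z₂)) / (β·(Z₂−Z₁))
e^(−0.49×1.9) = 0.3942; e^(−0.49×4.4) = 0.1158
⟨φ⟩ = 0.45 × (0.3942 − 0.1158) / (0.49 × 2.5) = 0.45 × 0.2272 = 0.1023

10.2%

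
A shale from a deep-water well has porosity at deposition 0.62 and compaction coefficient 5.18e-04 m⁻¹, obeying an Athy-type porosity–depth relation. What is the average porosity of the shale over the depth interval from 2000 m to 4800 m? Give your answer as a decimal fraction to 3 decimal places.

0.116

Working in km (1 km = 1000 m; β in km⁻¹ = β in m⁻¹ × 1000):
⟨n⟩ = (1/(d₂−d₁)) ∫ n₀ e^(−βd) dd = n₀·(e^(−β·d₁) − e^(−β·d₂)) / (β·(d₂−d₁))
e^(−0.518×2) = 0.3549; e^(−0.518×4.8) = 0.0832
⟨n⟩ = 0.62 × (0.3549 − 0.0832) / (0.518 × 2.8) = 0.62 × 0.1873 = 0.1161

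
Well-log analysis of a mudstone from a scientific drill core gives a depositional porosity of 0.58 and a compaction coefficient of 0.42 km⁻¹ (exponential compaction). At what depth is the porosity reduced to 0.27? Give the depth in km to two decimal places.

1.82 km

Invert Athy's law: z = ln(n₀/n) / k
z = ln(0.58/0.27) / 0.42 = ln(2.148) / 0.42 = 0.7646 / 0.42 = 1.820 km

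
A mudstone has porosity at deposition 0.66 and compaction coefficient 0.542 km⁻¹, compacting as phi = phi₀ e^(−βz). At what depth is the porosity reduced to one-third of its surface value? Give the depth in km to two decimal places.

2.03 km

phi/phi₀ = 1/3 ⇒ exp(−β·z) = 1/3 ⇒ z = ln(3) / β
z = 1.0986 / 0.542 = 2.027 km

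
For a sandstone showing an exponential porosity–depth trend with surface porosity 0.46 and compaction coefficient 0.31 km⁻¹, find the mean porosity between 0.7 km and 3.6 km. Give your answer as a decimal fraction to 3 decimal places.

⟨phi⟩ = (1/(z₂−z₁)) ∫ phi₀ e^(−kz) dz = phi₀·(e^(−k·z₁) − e^(−k·z₂)) / (k·(z₂−z₁))
e^(−0.31×0.7) = 0.8049; e^(−0.31×3.6) = 0.3276
⟨phi⟩ = 0.46 × (0.8049 − 0.3276) / (0.31 × 2.9) = 0.46 × 0.5310 = 0.2442

0.244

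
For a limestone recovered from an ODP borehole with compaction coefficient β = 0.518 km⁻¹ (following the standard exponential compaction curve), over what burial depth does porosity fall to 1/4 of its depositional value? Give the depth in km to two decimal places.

φ/φ₀ = 1/4 ⇒ exp(−β·d) = 1/4 ⇒ d = ln(4) / β
d = 1.3863 / 0.518 = 2.676 km

2.68 km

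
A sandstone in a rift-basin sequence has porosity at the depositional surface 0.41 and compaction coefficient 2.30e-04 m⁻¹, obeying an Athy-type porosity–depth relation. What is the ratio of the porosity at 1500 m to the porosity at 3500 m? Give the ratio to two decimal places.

Working in km (1 km = 1000 m; c in km⁻¹ = c in m⁻¹ × 1000):
phi(Z₁)/phi(Z₂) = e^(−c·Z₁)/e^(−c·Z₂) = e^{c(Z₂−Z₁)}
= exp(0.23 × 2) = exp(0.46) = 1.5841

1.58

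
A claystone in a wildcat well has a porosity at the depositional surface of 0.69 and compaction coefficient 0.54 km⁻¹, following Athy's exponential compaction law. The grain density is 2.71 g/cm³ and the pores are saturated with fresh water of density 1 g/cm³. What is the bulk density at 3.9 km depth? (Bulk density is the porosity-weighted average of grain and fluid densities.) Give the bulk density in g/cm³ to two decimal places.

Porosity at depth: phi = 0.69·exp(−0.54×3.9) = 0.69×0.1217 = 0.0840
Bulk density: ρ_b = (1−phi)ρ_g + phi·ρ_f = 0.9160×2.71 + 0.0840×1
       = 2.482 + 0.084 = 2.566 g/cm³

2.57 g/cm³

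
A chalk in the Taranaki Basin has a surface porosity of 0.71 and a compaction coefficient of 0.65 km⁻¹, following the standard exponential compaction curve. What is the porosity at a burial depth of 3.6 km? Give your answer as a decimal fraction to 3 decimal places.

0.068

φ = φ₀·exp(−β·Z) = 0.71 × exp(−0.65 × 3.6) = 0.71 × exp(−2.34)
  = 0.71 × 0.0963 = 0.0684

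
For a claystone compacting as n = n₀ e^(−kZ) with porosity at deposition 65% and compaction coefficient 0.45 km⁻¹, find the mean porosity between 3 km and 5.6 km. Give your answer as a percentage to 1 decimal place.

9.9%

⟨n⟩ = (1/(Z₂−Z₁)) ∫ n₀ e^(−kZ) dZ = n₀·(e^(−k·Z₁) − e^(−k·Z₂)) / (k·(Z₂−Z₁))
e^(−0.45×3) = 0.2592; e^(−0.45×5.6) = 0.0805
⟨n⟩ = 0.65 × (0.2592 − 0.0805) / (0.45 × 2.6) = 0.65 × 0.1528 = 0.0993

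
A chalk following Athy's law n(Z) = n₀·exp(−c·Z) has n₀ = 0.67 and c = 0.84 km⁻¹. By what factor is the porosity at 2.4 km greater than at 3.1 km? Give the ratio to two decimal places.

1.80

n(Z₁)/n(Z₂) = e^(−c·Z₁)/e^(−c·Z₂) = e^{c(Z₂−Z₁)}
= exp(0.84 × 0.7) = exp(0.588) = 1.8004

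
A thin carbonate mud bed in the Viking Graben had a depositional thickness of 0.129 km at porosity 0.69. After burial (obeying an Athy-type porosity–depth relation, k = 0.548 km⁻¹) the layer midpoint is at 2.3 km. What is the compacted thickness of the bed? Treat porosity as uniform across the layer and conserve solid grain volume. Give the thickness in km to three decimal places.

Porosity at 2.3 km: φ = 0.69·exp(−0.548×2.3) = 0.1956
Solid-volume conservation: h(1−φ) = h₀(1−φ₀) ⇒ h = h₀·(1−φ₀)/(1−φ)
h = 0.129 × (1 − 0.69)/(1 − 0.1956) = 0.129 × 0.3854 = 0.0497 km

0.050 km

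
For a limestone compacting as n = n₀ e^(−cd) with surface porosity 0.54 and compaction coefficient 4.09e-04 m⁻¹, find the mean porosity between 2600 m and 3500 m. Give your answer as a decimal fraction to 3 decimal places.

0.156

Working in km (1 km = 1000 m; c in km⁻¹ = c in m⁻¹ × 1000):
⟨n⟩ = (1/(d₂−d₁)) ∫ n₀ e^(−cd) dd = n₀·(e^(−c·d₁) − e^(−c·d₂)) / (c·(d₂−d₁))
e^(−0.409×2.6) = 0.3453; e^(−0.409×3.5) = 0.2390
⟨n⟩ = 0.54 × (0.3453 − 0.2390) / (0.409 × 0.9) = 0.54 × 0.2889 = 0.1560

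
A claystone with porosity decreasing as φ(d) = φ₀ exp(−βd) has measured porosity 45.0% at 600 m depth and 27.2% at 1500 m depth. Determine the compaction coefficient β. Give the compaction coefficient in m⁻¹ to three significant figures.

0.000559 m⁻¹

Working in km (1 km = 1000 m; β in km⁻¹ = β in m⁻¹ × 1000):
Athy: φ(d) = φ₀ e^(−βd) ⇒ φ₁/φ₂ = e^{β(d₂−d₁)} ⇒ β = ln(φ₁/φ₂)/(d₂−d₁)
β = ln(0.45/0.272) / (1.5 − 0.6) = ln(1.654) / 0.9 = 0.5034 / 0.9 = 0.5594 km⁻¹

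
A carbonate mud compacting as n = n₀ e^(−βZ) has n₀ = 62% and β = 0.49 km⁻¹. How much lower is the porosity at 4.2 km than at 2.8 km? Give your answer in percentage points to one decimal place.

n(2.8) = 0.62·e^(−0.49×2.8) = 0.1572
n(4.2) = 0.62·e^(−0.49×4.2) = 0.0792
Δn = 0.1572 − 0.0792 = 0.0781

7.8 percentage points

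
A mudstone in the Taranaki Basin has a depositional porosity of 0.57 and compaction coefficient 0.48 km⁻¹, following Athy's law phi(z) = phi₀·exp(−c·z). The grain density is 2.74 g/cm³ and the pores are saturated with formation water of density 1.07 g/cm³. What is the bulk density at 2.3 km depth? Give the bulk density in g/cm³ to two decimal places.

2.42 g/cm³

Porosity at depth: phi = 0.57·exp(−0.48×2.3) = 0.57×0.3315 = 0.1890
Bulk density: ρ_b = (1−phi)ρ_g + phi·ρ_f = 0.8110×2.74 + 0.1890×1.07
       = 2.222 + 0.202 = 2.424 g/cm³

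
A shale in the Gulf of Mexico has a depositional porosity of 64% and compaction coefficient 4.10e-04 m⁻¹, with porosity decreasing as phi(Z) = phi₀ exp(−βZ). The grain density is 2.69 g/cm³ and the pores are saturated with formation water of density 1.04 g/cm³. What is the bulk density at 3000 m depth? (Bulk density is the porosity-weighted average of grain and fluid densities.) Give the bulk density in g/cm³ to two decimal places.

2.38 g/cm³

Working in km (1 km = 1000 m; β in km⁻¹ = β in m⁻¹ × 1000):
Porosity at depth: phi = 0.64·exp(−0.41×3) = 0.64×0.2923 = 0.1871
Bulk density: ρ_b = (1−phi)ρ_g + phi·ρ_f = 0.8129×2.69 + 0.1871×1.04
       = 2.187 + 0.195 = 2.381 g/cm³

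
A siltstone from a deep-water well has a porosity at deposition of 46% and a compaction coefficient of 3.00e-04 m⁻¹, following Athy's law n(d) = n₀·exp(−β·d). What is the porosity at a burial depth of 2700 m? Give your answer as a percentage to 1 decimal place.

Working in km (1 km = 1000 m; β in km⁻¹ = β in m⁻¹ × 1000):
n = n₀·exp(−β·d) = 0.46 × exp(−0.3 × 2.7) = 0.46 × exp(−0.81)
  = 0.46 × 0.4449 = 0.2046

20.5%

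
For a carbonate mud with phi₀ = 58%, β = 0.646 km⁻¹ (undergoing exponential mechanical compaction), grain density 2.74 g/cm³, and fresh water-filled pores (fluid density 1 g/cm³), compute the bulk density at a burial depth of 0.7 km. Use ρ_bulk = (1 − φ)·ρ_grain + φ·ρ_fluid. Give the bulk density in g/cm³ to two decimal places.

Porosity at depth: phi = 0.58·exp(−0.646×0.7) = 0.58×0.6362 = 0.3690
Bulk density: ρ_b = (1−phi)ρ_g + phi·ρ_f = 0.6310×2.74 + 0.3690×1
       = 1.729 + 0.369 = 2.098 g/cm³

2.10 g/cm³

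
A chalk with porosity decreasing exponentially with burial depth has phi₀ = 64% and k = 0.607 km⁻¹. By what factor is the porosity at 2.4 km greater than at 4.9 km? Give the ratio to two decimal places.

4.56

phi(z₁)/phi(z₂) = e^(−k·z₁)/e^(−k·z₂) = e^{k(z₂−z₁)}
= exp(0.607 × 2.5) = exp(1.518) = 4.5608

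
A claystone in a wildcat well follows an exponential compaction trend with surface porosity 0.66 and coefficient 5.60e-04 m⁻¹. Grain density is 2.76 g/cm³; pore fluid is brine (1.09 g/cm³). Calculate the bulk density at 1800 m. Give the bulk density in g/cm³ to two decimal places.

Working in km (1 km = 1000 m; β in km⁻¹ = β in m⁻¹ × 1000):
Porosity at depth: n = 0.66·exp(−0.56×1.8) = 0.66×0.3649 = 0.2409
Bulk density: ρ_b = (1−n)ρ_g + n·ρ_f = 0.7591×2.76 + 0.2409×1.09
       = 2.095 + 0.263 = 2.358 g/cm³

2.36 g/cm³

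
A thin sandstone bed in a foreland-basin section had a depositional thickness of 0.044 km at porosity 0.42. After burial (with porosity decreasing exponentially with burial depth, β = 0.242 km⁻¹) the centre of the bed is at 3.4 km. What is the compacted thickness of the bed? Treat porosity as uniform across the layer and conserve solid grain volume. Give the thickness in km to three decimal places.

Porosity at 3.4 km: phi = 0.42·exp(−0.242×3.4) = 0.1845
Solid-volume conservation: h(1−phi) = h₀(1−phi₀) ⇒ h = h₀·(1−phi₀)/(1−phi)
h = 0.044 × (1 − 0.42)/(1 − 0.1845) = 0.044 × 0.7112 = 0.0313 km

0.031 km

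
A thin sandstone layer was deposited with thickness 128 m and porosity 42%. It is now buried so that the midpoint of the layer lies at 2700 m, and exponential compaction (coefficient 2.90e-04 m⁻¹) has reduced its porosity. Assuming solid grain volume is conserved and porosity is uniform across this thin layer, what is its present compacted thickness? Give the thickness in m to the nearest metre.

92 m

Working in km (1 km = 1000 m; β in km⁻¹ = β in m⁻¹ × 1000):
Porosity at 2.7 km: n = 0.42·exp(−0.29×2.7) = 0.1920
Solid-volume conservation: h(1−n) = h₀(1−n₀) ⇒ h = h₀·(1−n₀)/(1−n)
h = 0.128 × (1 − 0.42)/(1 − 0.1920) = 0.128 × 0.7178 = 0.0919 km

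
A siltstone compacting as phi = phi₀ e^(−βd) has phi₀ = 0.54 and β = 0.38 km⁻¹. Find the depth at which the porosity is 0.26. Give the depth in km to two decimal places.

1.92 km

Invert Athy's law: d = ln(phi₀/phi) / β
d = ln(0.54/0.26) / 0.38 = ln(2.077) / 0.38 = 0.7309 / 0.38 = 1.923 km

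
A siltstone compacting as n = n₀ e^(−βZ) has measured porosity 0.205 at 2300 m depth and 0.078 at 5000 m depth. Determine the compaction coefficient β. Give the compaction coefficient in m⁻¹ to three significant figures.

Working in km (1 km = 1000 m; β in km⁻¹ = β in m⁻¹ × 1000):
Athy: n(Z) = n₀ e^(−βZ) ⇒ n₁/n₂ = e^{β(Z₂−Z₁)} ⇒ β = ln(n₁/n₂)/(Z₂−Z₁)
β = ln(0.205/0.078) / (5 − 2.3) = ln(2.628) / 2.7 = 0.9663 / 2.7 = 0.3579 km⁻¹

0.000358 m⁻¹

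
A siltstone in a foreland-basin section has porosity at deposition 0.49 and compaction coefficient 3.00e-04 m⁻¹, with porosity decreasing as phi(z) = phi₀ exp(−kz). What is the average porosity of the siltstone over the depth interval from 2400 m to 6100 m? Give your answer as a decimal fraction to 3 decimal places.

Working in km (1 km = 1000 m; k in km⁻¹ = k in m⁻¹ × 1000):
⟨phi⟩ = (1/(z₂−z₁)) ∫ phi₀ e^(−kz) dz = phi₀·(e^(−k·z₁) − e^(−k·z₂)) / (k·(z₂−z₁))
e^(−0.3×2.4) = 0.4868; e^(−0.3×6.1) = 0.1604
⟨phi⟩ = 0.49 × (0.4868 − 0.1604) / (0.3 × 3.7) = 0.49 × 0.2940 = 0.1441

0.144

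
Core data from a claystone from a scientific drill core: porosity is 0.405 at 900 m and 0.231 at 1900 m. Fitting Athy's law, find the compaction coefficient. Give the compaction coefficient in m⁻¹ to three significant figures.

Working in km (1 km = 1000 m; β in km⁻¹ = β in m⁻¹ × 1000):
Athy: φ(z) = φ₀ e^(−βz) ⇒ φ₁/φ₂ = e^{β(z₂−z₁)} ⇒ β = ln(φ₁/φ₂)/(z₂−z₁)
β = ln(0.405/0.231) / (1.9 − 0.9) = ln(1.753) / 1 = 0.5615 / 1 = 0.5615 km⁻¹

0.000561 m⁻¹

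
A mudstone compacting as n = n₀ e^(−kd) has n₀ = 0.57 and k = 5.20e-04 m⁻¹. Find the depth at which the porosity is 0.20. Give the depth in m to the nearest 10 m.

Working in km (1 km = 1000 m; k in km⁻¹ = k in m⁻¹ × 1000):
Invert Athy's law: d = ln(n₀/n) / k
d = ln(0.57/0.2) / 0.52 = ln(2.85) / 0.52 = 1.0473 / 0.52 = 2.014 km

2010 m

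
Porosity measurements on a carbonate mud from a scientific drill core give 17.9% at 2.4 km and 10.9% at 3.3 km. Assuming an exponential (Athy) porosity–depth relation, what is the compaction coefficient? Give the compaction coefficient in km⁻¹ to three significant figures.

0.551 km⁻¹

Athy: n(Z) = n₀ e^(−βZ) ⇒ n₁/n₂ = e^{β(Z₂−Z₁)} ⇒ β = ln(n₁/n₂)/(Z₂−Z₁)
β = ln(0.179/0.109) / (3.3 − 2.4) = ln(1.642) / 0.9 = 0.4960 / 0.9 = 0.5512 km⁻¹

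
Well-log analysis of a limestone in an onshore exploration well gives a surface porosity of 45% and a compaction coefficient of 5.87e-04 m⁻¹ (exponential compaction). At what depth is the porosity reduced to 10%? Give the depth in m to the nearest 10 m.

Working in km (1 km = 1000 m; c in km⁻¹ = c in m⁻¹ × 1000):
Invert Athy's law: z = ln(φ₀/φ) / c
z = ln(0.45/0.1) / 0.587 = ln(4.5) / 0.587 = 1.5041 / 0.587 = 2.562 km

2560 m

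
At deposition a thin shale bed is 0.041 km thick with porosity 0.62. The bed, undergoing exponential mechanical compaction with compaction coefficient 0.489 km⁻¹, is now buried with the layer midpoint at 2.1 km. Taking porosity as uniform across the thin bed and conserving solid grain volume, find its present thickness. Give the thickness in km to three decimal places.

0.020 km

Porosity at 2.1 km: phi = 0.62·exp(−0.489×2.1) = 0.2220
Solid-volume conservation: h(1−phi) = h₀(1−phi₀) ⇒ h = h₀·(1−phi₀)/(1−phi)
h = 0.041 × (1 − 0.62)/(1 − 0.2220) = 0.041 × 0.4885 = 0.0200 km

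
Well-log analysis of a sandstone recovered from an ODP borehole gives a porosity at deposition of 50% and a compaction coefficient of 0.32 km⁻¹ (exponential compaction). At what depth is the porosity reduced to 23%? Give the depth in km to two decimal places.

Invert Athy's law: d = ln(phi₀/phi) / c
d = ln(0.5/0.23) / 0.32 = ln(2.174) / 0.32 = 0.7765 / 0.32 = 2.427 km

2.43 km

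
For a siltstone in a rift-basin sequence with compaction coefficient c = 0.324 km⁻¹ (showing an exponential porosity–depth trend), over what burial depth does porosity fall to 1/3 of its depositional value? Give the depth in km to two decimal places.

φ/φ₀ = 1/3 ⇒ exp(−c·d) = 1/3 ⇒ d = ln(3) / c
d = 1.0986 / 0.324 = 3.391 km

3.39 km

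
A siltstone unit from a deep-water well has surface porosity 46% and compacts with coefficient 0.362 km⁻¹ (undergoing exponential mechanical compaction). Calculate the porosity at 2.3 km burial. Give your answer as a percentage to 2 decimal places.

phi = phi₀·exp(−β·Z) = 0.46 × exp(−0.362 × 2.3) = 0.46 × exp(−0.8326)
  = 0.46 × 0.4349 = 0.2001

20.01%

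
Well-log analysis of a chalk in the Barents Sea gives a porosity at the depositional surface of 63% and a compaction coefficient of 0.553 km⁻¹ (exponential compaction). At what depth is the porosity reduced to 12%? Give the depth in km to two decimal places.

Invert Athy's law: d = ln(n₀/n) / k
d = ln(0.63/0.12) / 0.553 = ln(5.25) / 0.553 = 1.6582 / 0.553 = 2.999 km

3.00 km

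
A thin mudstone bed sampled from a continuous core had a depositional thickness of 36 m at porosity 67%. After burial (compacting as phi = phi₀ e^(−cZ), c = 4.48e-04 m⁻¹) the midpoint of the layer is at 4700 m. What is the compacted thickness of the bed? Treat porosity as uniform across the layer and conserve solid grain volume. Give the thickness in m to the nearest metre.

Working in km (1 km = 1000 m; c in km⁻¹ = c in m⁻¹ × 1000):
Porosity at 4.7 km: phi = 0.67·exp(−0.448×4.7) = 0.0816
Solid-volume conservation: h(1−phi) = h₀(1−phi₀) ⇒ h = h₀·(1−phi₀)/(1−phi)
h = 0.036 × (1 − 0.67)/(1 − 0.0816) = 0.036 × 0.3593 = 0.0129 km

13 m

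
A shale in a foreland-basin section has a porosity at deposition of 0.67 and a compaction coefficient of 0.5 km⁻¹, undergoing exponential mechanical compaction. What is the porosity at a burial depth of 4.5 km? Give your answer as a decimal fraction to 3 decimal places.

n = n₀·exp(−c·Z) = 0.67 × exp(−0.5 × 4.5) = 0.67 × exp(−2.25)
  = 0.67 × 0.1054 = 0.0706

0.071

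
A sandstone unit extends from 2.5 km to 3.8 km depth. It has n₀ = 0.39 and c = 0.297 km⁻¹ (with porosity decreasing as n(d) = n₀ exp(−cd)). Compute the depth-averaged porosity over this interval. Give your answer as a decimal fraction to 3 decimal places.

0.154

⟨n⟩ = (1/(d₂−d₁)) ∫ n₀ e^(−cd) dd = n₀·(e^(−c·d₁) − e^(−c·d₂)) / (c·(d₂−d₁))
e^(−0.297×2.5) = 0.4759; e^(−0.297×3.8) = 0.3235
⟨n⟩ = 0.39 × (0.4759 − 0.3235) / (0.297 × 1.3) = 0.39 × 0.3948 = 0.1540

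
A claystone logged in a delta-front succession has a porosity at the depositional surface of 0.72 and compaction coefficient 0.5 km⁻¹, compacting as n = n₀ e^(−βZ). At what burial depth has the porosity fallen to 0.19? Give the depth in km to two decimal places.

Invert Athy's law: Z = ln(n₀/n) / β
Z = ln(0.72/0.19) / 0.5 = ln(3.789) / 0.5 = 1.3322 / 0.5 = 2.664 km

2.66 km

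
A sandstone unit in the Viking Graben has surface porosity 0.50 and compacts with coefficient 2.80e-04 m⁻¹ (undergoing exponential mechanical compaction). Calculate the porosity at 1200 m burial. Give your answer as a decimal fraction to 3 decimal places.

0.357

Working in km (1 km = 1000 m; β in km⁻¹ = β in m⁻¹ × 1000):
φ = φ₀·exp(−β·Z) = 0.5 × exp(−0.28 × 1.2) = 0.5 × exp(−0.336)
  = 0.5 × 0.7146 = 0.3573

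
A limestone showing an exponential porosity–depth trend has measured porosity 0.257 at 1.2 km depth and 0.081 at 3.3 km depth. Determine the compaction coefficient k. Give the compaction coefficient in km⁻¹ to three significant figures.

Athy: n(z) = n₀ e^(−kz) ⇒ n₁/n₂ = e^{k(z₂−z₁)} ⇒ k = ln(n₁/n₂)/(z₂−z₁)
k = ln(0.257/0.081) / (3.3 − 1.2) = ln(3.173) / 2.1 = 1.1546 / 2.1 = 0.5498 km⁻¹

0.550 km⁻¹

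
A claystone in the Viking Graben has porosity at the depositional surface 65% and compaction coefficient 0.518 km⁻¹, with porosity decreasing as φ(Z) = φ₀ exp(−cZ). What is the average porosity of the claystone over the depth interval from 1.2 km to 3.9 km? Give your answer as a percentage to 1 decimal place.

⟨φ⟩ = (1/(Z₂−Z₁)) ∫ φ₀ e^(−cZ) dZ = φ₀·(e^(−c·Z₁) − e^(−c·Z₂)) / (c·(Z₂−Z₁))
e^(−0.518×1.2) = 0.5371; e^(−0.518×3.9) = 0.1326
⟨φ⟩ = 0.65 × (0.5371 − 0.1326) / (0.518 × 2.7) = 0.65 × 0.2892 = 0.1880

18.8%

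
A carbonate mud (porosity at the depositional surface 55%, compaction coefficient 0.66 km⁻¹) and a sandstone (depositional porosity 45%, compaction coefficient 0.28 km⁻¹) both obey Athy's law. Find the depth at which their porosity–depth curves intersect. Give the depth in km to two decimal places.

0.53 km

Set φ₀ₐ e^(−βₐd) = φ₀ᵦ e^(−βᵦd) ⇒ ln(φ₀ₐ/φ₀ᵦ) = (βₐ − βᵦ)·d
d = ln(0.55/0.45) / (0.66 − 0.28) = 0.2007 / 0.38 = 0.528 km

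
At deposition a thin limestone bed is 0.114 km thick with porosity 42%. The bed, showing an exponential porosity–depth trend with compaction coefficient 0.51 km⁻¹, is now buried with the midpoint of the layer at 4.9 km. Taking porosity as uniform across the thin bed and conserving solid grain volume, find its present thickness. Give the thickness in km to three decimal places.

Porosity at 4.9 km: n = 0.42·exp(−0.51×4.9) = 0.0345
Solid-volume conservation: h(1−n) = h₀(1−n₀) ⇒ h = h₀·(1−n₀)/(1−n)
h = 0.114 × (1 − 0.42)/(1 − 0.0345) = 0.114 × 0.6007 = 0.0685 km

0.068 km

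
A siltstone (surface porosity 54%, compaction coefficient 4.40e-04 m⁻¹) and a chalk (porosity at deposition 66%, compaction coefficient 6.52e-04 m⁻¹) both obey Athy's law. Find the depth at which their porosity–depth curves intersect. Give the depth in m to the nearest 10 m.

950 m

Working in km (1 km = 1000 m; β in km⁻¹ = β in m⁻¹ × 1000):
Set n₀ₐ e^(−βₐz) = n₀ᵦ e^(−βᵦz) ⇒ ln(n₀ₐ/n₀ᵦ) = (βₐ − βᵦ)·z
z = ln(0.54/0.66) / (0.44 − 0.652) = -0.2007 / -0.212 = 0.947 km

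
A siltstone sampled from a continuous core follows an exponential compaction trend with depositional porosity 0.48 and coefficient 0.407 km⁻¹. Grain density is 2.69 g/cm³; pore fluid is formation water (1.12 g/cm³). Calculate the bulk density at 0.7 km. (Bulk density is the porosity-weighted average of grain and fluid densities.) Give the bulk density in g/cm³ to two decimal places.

2.12 g/cm³

Porosity at depth: n = 0.48·exp(−0.407×0.7) = 0.48×0.7521 = 0.3610
Bulk density: ρ_b = (1−n)ρ_g + n·ρ_f = 0.6390×2.69 + 0.3610×1.12
       = 1.719 + 0.404 = 2.123 g/cm³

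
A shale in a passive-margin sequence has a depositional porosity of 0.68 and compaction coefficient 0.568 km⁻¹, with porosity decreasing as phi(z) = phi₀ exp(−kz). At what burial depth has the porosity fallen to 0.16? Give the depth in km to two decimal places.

2.55 km

Invert Athy's law: z = ln(phi₀/phi) / k
z = ln(0.68/0.16) / 0.568 = ln(4.25) / 0.568 = 1.4469 / 0.568 = 2.547 km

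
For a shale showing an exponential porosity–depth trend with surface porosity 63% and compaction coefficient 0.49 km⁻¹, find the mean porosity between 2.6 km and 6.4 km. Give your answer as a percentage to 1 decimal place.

8.0%

⟨φ⟩ = (1/(Z₂−Z₁)) ∫ φ₀ e^(−cZ) dZ = φ₀·(e^(−c·Z₁) − e^(−c·Z₂)) / (c·(Z₂−Z₁))
e^(−0.49×2.6) = 0.2797; e^(−0.49×6.4) = 0.0435
⟨φ⟩ = 0.63 × (0.2797 − 0.0435) / (0.49 × 3.8) = 0.63 × 0.1269 = 0.0799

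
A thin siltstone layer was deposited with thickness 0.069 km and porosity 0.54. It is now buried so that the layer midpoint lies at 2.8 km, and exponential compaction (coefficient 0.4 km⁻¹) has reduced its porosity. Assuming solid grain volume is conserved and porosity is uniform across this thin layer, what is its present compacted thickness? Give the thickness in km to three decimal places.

0.039 km

Porosity at 2.8 km: φ = 0.54·exp(−0.4×2.8) = 0.1762
Solid-volume conservation: h(1−φ) = h₀(1−φ₀) ⇒ h = h₀·(1−φ₀)/(1−φ)
h = 0.069 × (1 − 0.54)/(1 − 0.1762) = 0.069 × 0.5584 = 0.0385 km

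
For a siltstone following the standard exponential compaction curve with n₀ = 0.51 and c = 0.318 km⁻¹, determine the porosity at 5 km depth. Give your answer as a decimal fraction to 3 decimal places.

0.104

n = n₀·exp(−c·Z) = 0.51 × exp(−0.318 × 5) = 0.51 × exp(−1.59)
  = 0.51 × 0.2039 = 0.1040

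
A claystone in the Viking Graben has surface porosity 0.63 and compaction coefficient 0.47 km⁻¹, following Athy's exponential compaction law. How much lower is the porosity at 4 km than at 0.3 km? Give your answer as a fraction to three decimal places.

0.451

n(0.3) = 0.63·e^(−0.47×0.3) = 0.5471
n(4) = 0.63·e^(−0.47×4) = 0.0961
Δn = 0.5471 − 0.0961 = 0.4510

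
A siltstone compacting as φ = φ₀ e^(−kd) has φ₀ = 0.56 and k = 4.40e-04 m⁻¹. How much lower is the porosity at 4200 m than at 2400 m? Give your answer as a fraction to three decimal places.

0.107

Working in km (1 km = 1000 m; k in km⁻¹ = k in m⁻¹ × 1000):
φ(2.4) = 0.56·e^(−0.44×2.4) = 0.1948
φ(4.2) = 0.56·e^(−0.44×4.2) = 0.0882
Δφ = 0.1948 − 0.0882 = 0.1066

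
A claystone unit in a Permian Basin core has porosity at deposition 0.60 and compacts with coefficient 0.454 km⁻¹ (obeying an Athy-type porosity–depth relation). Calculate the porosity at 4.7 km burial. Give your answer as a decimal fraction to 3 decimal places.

n = n₀·exp(−c·Z) = 0.6 × exp(−0.454 × 4.7) = 0.6 × exp(−2.134)
  = 0.6 × 0.1184 = 0.0710

0.071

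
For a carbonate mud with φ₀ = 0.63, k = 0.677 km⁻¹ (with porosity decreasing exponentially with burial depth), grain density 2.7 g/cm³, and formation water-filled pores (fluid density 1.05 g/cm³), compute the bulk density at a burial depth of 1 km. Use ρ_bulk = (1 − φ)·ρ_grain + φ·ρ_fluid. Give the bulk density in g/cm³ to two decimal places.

2.17 g/cm³

Porosity at depth: φ = 0.63·exp(−0.677×1) = 0.63×0.5081 = 0.3201
Bulk density: ρ_b = (1−φ)ρ_g + φ·ρ_f = 0.6799×2.7 + 0.3201×1.05
       = 1.836 + 0.336 = 2.172 g/cm³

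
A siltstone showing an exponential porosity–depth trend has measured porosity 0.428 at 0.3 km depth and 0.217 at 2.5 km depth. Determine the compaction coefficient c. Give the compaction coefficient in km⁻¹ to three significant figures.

0.309 km⁻¹

Athy: n(Z) = n₀ e^(−cZ) ⇒ n₁/n₂ = e^{c(Z₂−Z₁)} ⇒ c = ln(n₁/n₂)/(Z₂−Z₁)
c = ln(0.428/0.217) / (2.5 − 0.3) = ln(1.972) / 2.2 = 0.6792 / 2.2 = 0.3087 km⁻¹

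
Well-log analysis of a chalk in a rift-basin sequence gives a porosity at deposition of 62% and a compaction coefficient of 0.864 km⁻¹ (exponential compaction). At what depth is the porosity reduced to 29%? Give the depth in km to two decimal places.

Invert Athy's law: Z = ln(phi₀/phi) / β
Z = ln(0.62/0.29) / 0.864 = ln(2.138) / 0.864 = 0.7598 / 0.864 = 0.879 km

0.88 km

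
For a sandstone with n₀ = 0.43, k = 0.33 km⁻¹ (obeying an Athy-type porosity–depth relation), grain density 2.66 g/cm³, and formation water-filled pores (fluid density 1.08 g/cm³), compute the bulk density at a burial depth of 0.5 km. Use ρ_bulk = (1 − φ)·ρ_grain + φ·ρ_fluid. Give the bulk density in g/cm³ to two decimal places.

2.08 g/cm³

Porosity at depth: n = 0.43·exp(−0.33×0.5) = 0.43×0.8479 = 0.3646
Bulk density: ρ_b = (1−n)ρ_g + n·ρ_f = 0.6354×2.66 + 0.3646×1.08
       = 1.690 + 0.394 = 2.084 g/cm³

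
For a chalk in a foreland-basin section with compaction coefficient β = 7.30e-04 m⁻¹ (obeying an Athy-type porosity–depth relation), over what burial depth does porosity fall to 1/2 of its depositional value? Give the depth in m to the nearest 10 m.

950 m

Working in km (1 km = 1000 m; β in km⁻¹ = β in m⁻¹ × 1000):
φ/φ₀ = 1/2 ⇒ exp(−β·d) = 1/2 ⇒ d = ln(2) / β
d = 0.6931 / 0.73 = 0.950 km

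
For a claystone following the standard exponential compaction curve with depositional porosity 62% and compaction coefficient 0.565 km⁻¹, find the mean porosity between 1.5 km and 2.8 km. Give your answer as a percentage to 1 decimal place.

18.8%

⟨n⟩ = (1/(d₂−d₁)) ∫ n₀ e^(−βd) dd = n₀·(e^(−β·d₁) − e^(−β·d₂)) / (β·(d₂−d₁))
e^(−0.565×1.5) = 0.4285; e^(−0.565×2.8) = 0.2056
⟨n⟩ = 0.62 × (0.4285 − 0.2056) / (0.565 × 1.3) = 0.62 × 0.3035 = 0.1882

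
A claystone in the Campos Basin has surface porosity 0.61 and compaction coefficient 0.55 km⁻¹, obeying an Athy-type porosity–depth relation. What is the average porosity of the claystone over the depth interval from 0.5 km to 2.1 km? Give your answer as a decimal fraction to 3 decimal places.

⟨phi⟩ = (1/(d₂−d₁)) ∫ phi₀ e^(−kd) dd = phi₀·(e^(−k·d₁) − e^(−k·d₂)) / (k·(d₂−d₁))
e^(−0.55×0.5) = 0.7596; e^(−0.55×2.1) = 0.3151
⟨phi⟩ = 0.61 × (0.7596 − 0.3151) / (0.55 × 1.6) = 0.61 × 0.5051 = 0.3081

0.308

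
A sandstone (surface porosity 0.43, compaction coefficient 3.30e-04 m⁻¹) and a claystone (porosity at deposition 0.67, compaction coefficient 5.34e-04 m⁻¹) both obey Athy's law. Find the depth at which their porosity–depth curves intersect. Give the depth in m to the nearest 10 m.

Working in km (1 km = 1000 m; β in km⁻¹ = β in m⁻¹ × 1000):
Set phi₀ₐ e^(−βₐZ) = phi₀ᵦ e^(−βᵦZ) ⇒ ln(phi₀ₐ/phi₀ᵦ) = (βₐ − βᵦ)·Z
Z = ln(0.43/0.67) / (0.33 − 0.534) = -0.4435 / -0.204 = 2.174 km

2170 m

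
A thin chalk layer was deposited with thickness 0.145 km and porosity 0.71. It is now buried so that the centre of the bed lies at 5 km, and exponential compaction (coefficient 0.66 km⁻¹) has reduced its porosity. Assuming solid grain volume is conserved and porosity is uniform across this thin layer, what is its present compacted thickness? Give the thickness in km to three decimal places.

Porosity at 5 km: φ = 0.71·exp(−0.66×5) = 0.0262
Solid-volume conservation: h(1−φ) = h₀(1−φ₀) ⇒ h = h₀·(1−φ₀)/(1−φ)
h = 0.145 × (1 − 0.71)/(1 − 0.0262) = 0.145 × 0.2978 = 0.0432 km

0.043 km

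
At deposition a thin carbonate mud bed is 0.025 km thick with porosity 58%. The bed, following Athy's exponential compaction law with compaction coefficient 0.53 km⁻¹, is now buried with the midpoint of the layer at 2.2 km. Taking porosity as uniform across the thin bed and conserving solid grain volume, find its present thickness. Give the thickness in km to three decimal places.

Porosity at 2.2 km: phi = 0.58·exp(−0.53×2.2) = 0.1807
Solid-volume conservation: h(1−phi) = h₀(1−phi₀) ⇒ h = h₀·(1−phi₀)/(1−phi)
h = 0.025 × (1 − 0.58)/(1 − 0.1807) = 0.025 × 0.5127 = 0.0128 km

0.013 km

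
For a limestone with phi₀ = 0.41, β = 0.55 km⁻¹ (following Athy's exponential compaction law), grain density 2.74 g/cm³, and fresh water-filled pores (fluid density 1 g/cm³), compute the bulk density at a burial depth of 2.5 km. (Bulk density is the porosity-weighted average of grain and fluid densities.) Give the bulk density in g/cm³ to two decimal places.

2.56 g/cm³

Porosity at depth: phi = 0.41·exp(−0.55×2.5) = 0.41×0.2528 = 0.1037
Bulk density: ρ_b = (1−phi)ρ_g + phi·ρ_f = 0.8963×2.74 + 0.1037×1
       = 2.456 + 0.104 = 2.560 g/cm³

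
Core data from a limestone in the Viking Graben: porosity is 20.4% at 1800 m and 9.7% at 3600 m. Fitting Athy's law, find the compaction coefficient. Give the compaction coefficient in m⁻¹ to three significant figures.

0.000413 m⁻¹

Working in km (1 km = 1000 m; β in km⁻¹ = β in m⁻¹ × 1000):
Athy: n(d) = n₀ e^(−βd) ⇒ n₁/n₂ = e^{β(d₂−d₁)} ⇒ β = ln(n₁/n₂)/(d₂−d₁)
β = ln(0.204/0.097) / (3.6 − 1.8) = ln(2.103) / 1.8 = 0.7434 / 1.8 = 0.413 km⁻¹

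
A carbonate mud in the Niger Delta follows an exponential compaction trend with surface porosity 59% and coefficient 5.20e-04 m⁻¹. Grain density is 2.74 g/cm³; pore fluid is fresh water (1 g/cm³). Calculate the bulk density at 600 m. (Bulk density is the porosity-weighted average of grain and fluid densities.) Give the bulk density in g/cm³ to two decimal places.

1.99 g/cm³

Working in km (1 km = 1000 m; β in km⁻¹ = β in m⁻¹ × 1000):
Porosity at depth: n = 0.59·exp(−0.52×0.6) = 0.59×0.7320 = 0.4319
Bulk density: ρ_b = (1−n)ρ_g + n·ρ_f = 0.5681×2.74 + 0.4319×1
       = 1.557 + 0.432 = 1.989 g/cm³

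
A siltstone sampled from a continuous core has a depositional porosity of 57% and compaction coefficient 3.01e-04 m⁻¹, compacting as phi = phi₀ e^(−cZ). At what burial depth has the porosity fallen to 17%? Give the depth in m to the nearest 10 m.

Working in km (1 km = 1000 m; c in km⁻¹ = c in m⁻¹ × 1000):
Invert Athy's law: Z = ln(phi₀/phi) / c
Z = ln(0.57/0.17) / 0.301 = ln(3.353) / 0.301 = 1.2098 / 0.301 = 4.019 km

4020 m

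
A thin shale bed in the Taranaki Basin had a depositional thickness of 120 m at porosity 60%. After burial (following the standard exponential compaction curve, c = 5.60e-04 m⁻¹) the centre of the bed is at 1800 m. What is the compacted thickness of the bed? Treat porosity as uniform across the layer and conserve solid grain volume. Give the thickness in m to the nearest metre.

Working in km (1 km = 1000 m; c in km⁻¹ = c in m⁻¹ × 1000):
Porosity at 1.8 km: phi = 0.6·exp(−0.56×1.8) = 0.2190
Solid-volume conservation: h(1−phi) = h₀(1−phi₀) ⇒ h = h₀·(1−phi₀)/(1−phi)
h = 0.12 × (1 − 0.6)/(1 − 0.2190) = 0.12 × 0.5121 = 0.0615 km

61 m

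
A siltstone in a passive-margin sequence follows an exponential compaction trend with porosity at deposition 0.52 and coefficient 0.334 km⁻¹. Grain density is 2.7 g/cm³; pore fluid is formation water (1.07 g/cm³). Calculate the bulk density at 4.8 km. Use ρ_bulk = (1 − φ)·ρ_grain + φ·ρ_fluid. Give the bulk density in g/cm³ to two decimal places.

Porosity at depth: phi = 0.52·exp(−0.334×4.8) = 0.52×0.2013 = 0.1047
Bulk density: ρ_b = (1−phi)ρ_g + phi·ρ_f = 0.8953×2.7 + 0.1047×1.07
       = 2.417 + 0.112 = 2.529 g/cm³

2.53 g/cm³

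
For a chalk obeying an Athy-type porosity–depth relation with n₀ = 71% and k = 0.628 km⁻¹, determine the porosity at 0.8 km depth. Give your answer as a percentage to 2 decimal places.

42.96%

n = n₀·exp(−k·Z) = 0.71 × exp(−0.628 × 0.8) = 0.71 × exp(−0.5024)
  = 0.71 × 0.6051 = 0.4296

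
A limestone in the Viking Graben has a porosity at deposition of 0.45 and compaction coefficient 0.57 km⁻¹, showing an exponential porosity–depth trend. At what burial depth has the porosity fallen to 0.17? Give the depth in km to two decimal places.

Invert Athy's law: z = ln(phi₀/phi) / c
z = ln(0.45/0.17) / 0.57 = ln(2.647) / 0.57 = 0.9734 / 0.57 = 1.708 km

1.71 km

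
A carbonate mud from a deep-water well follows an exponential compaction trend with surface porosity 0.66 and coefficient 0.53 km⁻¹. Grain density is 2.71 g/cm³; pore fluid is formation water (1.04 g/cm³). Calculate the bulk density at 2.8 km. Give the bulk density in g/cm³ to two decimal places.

2.46 g/cm³

Porosity at depth: phi = 0.66·exp(−0.53×2.8) = 0.66×0.2267 = 0.1496
Bulk density: ρ_b = (1−phi)ρ_g + phi·ρ_f = 0.8504×2.71 + 0.1496×1.04
       = 2.304 + 0.156 = 2.460 g/cm³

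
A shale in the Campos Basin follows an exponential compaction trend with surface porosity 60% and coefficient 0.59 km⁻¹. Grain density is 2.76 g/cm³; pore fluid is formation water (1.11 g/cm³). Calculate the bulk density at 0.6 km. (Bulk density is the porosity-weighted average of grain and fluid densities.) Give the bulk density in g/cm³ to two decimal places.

2.07 g/cm³

Porosity at depth: n = 0.6·exp(−0.59×0.6) = 0.6×0.7019 = 0.4211
Bulk density: ρ_b = (1−n)ρ_g + n·ρ_f = 0.5789×2.76 + 0.4211×1.11
       = 1.598 + 0.467 = 2.065 g/cm³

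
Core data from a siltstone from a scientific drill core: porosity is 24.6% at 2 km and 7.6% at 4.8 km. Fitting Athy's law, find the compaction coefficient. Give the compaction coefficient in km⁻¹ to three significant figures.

0.419 km⁻¹

Athy: n(z) = n₀ e^(−cz) ⇒ n₁/n₂ = e^{c(z₂−z₁)} ⇒ c = ln(n₁/n₂)/(z₂−z₁)
c = ln(0.246/0.076) / (4.8 − 2) = ln(3.237) / 2.8 = 1.1746 / 2.8 = 0.4195 km⁻¹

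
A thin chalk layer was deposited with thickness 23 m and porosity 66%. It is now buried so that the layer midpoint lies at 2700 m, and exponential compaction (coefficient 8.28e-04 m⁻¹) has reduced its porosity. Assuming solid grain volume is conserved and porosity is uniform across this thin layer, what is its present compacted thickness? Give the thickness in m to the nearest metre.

8 m

Working in km (1 km = 1000 m; c in km⁻¹ = c in m⁻¹ × 1000):
Porosity at 2.7 km: phi = 0.66·exp(−0.828×2.7) = 0.0706
Solid-volume conservation: h(1−phi) = h₀(1−phi₀) ⇒ h = h₀·(1−phi₀)/(1−phi)
h = 0.023 × (1 − 0.66)/(1 − 0.0706) = 0.023 × 0.3658 = 0.0084 km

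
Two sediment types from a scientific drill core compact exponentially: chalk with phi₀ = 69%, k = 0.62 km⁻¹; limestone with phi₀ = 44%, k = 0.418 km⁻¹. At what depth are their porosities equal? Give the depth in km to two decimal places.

2.23 km

Set phi₀ₐ e^(−kₐZ) = phi₀ᵦ e^(−kᵦZ) ⇒ ln(phi₀ₐ/phi₀ᵦ) = (kₐ − kᵦ)·Z
Z = ln(0.69/0.44) / (0.62 − 0.418) = 0.4499 / 0.202 = 2.227 km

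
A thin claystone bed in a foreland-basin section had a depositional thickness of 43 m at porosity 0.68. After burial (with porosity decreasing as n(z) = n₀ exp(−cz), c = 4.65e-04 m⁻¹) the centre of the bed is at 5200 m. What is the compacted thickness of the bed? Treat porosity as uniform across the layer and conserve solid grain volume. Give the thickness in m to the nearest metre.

15 m

Working in km (1 km = 1000 m; c in km⁻¹ = c in m⁻¹ × 1000):
Porosity at 5.2 km: n = 0.68·exp(−0.465×5.2) = 0.0606
Solid-volume conservation: h(1−n) = h₀(1−n₀) ⇒ h = h₀·(1−n₀)/(1−n)
h = 0.043 × (1 − 0.68)/(1 − 0.0606) = 0.043 × 0.3406 = 0.0146 km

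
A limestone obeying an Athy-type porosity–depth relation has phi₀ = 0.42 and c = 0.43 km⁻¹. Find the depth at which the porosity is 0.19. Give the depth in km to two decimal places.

Invert Athy's law: d = ln(phi₀/phi) / c
d = ln(0.42/0.19) / 0.43 = ln(2.211) / 0.43 = 0.7932 / 0.43 = 1.845 km

1.84 km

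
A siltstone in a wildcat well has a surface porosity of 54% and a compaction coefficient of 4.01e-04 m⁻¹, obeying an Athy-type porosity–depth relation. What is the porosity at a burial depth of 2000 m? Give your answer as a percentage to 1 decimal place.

Working in km (1 km = 1000 m; k in km⁻¹ = k in m⁻¹ × 1000):
n = n₀·exp(−k·d) = 0.54 × exp(−0.401 × 2) = 0.54 × exp(−0.802)
  = 0.54 × 0.4484 = 0.2422

24.2%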